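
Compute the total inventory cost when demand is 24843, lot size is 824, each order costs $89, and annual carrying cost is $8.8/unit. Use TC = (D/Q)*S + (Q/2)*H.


TC = 24843/824 * 89 + 824/2 * 8.8

$6308.89


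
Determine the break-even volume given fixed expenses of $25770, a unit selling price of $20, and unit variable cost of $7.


Formula: BEQ = Fixed Costs / (Price - Variable Cost)
Contribution margin = $20 - $7 = $13/unit
BEQ = ceil($25770 / $13/unit) = ceil(1982.31) = 1983 units

1983 units


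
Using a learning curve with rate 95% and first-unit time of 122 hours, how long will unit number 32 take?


Formula: T_n = T_1 * (learning_rate)^(log2(n)) where learning_rate = rate/100
Doublings = log2(32) = 5
T_n = 122 * 0.95^5
T_n = 122 * 0.7738 = 94.4 hours

94.4 hours


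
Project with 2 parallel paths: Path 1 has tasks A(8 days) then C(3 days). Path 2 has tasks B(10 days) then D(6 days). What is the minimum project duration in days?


Path 1 = 8 + 3 = 11 days
Path 2 = 10 + 6 = 16 days
Duration = max(11, 16) = 16 days

16 days


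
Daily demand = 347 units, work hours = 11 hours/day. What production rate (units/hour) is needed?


Formula: Production Rate = Daily Demand / Available Hours
Rate = 347 units/day / 11 hours/day
Rate = 31.5 units/hour

31.5 units/hour


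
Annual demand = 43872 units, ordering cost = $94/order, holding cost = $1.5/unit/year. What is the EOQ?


Formula: EOQ = sqrt(2 * D * S / H)
Numerator: 2 * 43872 * 94 = 8247936
2DS/H = 8247936 / 1.5 = 5498624.0
EOQ = sqrt(5498624.0) = 2344.9 units

2344.9 units


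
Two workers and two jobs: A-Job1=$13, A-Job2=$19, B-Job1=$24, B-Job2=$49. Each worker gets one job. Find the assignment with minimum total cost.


Option 1: A->1 + B->2 = $13 + $49 = $62
Option 2: A->2 + B->1 = $19 + $24 = $43
Min cost = min($62, $43) = $43

$43


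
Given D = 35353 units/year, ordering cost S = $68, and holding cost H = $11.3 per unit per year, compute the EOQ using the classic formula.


Formula: EOQ = sqrt(2 * D * S / H)
Numerator: 2 * 35353 * 68 = 4808008
2DS/H = 4808008 / 11.3 = 425487.4
EOQ = sqrt(425487.4) = 652.3 units

652.3 units


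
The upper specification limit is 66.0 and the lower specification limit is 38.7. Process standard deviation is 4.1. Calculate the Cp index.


Cp = (66.0 - 38.7) / (6 * 4.1)

1.11


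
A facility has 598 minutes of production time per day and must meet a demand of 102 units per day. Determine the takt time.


Formula: Takt Time = Available Production Time / Customer Demand
Takt = 598 min/day / 102 units/day
Takt = 5.86 min/unit

5.86 min/unit


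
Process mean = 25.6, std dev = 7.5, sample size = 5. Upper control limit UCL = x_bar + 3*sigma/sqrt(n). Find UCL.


UCL = 25.6 + 3 * 7.5 / sqrt(5)

35.66


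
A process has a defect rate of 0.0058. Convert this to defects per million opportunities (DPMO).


DPMO = defect_rate * 1000000 = 0.0058 * 1000000

5800


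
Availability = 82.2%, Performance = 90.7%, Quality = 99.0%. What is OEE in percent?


Formula: OEE = Availability * Performance * Quality / 10000
A * P = 82.2% * 90.7% / 100 = 74.56%
OEE = 74.56% * 99.0% / 100 = 73.8%

73.8%


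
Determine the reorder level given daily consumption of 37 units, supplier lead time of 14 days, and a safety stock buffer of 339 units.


Formula: ROP = (Daily Demand * Lead Time) + Safety Stock
Demand during lead time = 37 * 14 = 518 units
ROP = 518 + 339 = 857 units

857 units


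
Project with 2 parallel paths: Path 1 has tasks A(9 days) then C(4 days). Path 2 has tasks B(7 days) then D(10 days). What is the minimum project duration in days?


Path 1 = 9 + 4 = 13 days
Path 2 = 7 + 10 = 17 days
Duration = max(13, 17) = 17 days

17 days


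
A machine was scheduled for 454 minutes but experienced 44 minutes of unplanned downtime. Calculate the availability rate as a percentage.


Formula: Availability = (Planned Time - Downtime) / Planned Time * 100
Uptime = 454 - 44 = 410 min
Availability = 410 / 454 * 100 = 90.3%

90.3%


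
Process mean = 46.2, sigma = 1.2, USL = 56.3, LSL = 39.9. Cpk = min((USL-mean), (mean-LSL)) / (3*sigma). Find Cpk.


Cpu = (56.3 - 46.2) / (3 * 1.2) = 2.81
Cpl = (46.2 - 39.9) / (3 * 1.2) = 1.75
Cpk = min(2.81, 1.75) = 1.75

1.75


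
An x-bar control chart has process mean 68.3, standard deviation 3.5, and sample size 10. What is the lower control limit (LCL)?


LCL = 68.3 - 3 * 3.5 / sqrt(10)

64.98


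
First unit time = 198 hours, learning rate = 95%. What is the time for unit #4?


Formula: T_n = T_1 * (learning_rate)^(log2(n)) where learning_rate = rate/100
Doublings = log2(4) = 2
T_n = 198 * 0.95^2
T_n = 198 * 0.9025 = 178.7 hours

178.7 hours


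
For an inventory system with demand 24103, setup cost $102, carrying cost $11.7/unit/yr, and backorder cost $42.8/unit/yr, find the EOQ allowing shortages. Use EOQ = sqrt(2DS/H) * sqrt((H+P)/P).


Formula: EOQ* = sqrt(2DS/H) * sqrt((H+P)/P)
Base EOQ = sqrt(2*24103*102/11.7) = 648.27 units
Correction = sqrt((11.7+42.8)/42.8) = 1.12843
EOQ* = 648.27 * 1.12843 = 731.5 units

731.5 units


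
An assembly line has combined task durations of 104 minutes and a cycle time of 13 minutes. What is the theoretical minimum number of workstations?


Formula: N_min = ceil(Sum of Task Times / Cycle Time)
N_min = ceil(104 min / 13 min) = ceil(8.0)
N_min = 8 stations

8


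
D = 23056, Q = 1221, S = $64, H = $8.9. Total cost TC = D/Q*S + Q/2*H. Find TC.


TC = 23056/1221 * 64 + 1221/2 * 8.9

$6641.95


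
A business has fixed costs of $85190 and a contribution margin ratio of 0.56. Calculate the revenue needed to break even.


Formula: BER = Fixed Costs / Contribution Margin Ratio
BER = $85190 / 0.56
BER = $152125.00 (to the nearest cent)

$152125.00


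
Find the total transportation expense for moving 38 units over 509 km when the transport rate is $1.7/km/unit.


TC = dist * cost * units = 509 * 1.7 * 38 = $32881.40

$32881.40


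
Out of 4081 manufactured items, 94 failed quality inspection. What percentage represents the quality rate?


Formula: Quality Rate = Good Pieces / Total Pieces * 100
Good pieces = 4081 - 94 = 3987
QR = 3987 / 4081 * 100 = 97.7%

97.7%


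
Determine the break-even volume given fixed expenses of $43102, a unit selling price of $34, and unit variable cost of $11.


Formula: BEQ = Fixed Costs / (Price - Variable Cost)
Contribution margin = $34 - $11 = $23/unit
BEQ = ceil($43102 / $23/unit) = ceil(1874.0) = 1874 units

1874 units


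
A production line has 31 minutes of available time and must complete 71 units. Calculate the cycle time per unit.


Formula: CT = Available Time / Number of Units
CT = 31 min / 71 units
CT = 0.44 min/unit

0.44 min/unit


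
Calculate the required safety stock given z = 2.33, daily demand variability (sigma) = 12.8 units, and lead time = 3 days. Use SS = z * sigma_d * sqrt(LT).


Formula: SS = z * sigma_d * sqrt(LT)
sqrt(LT) = sqrt(3) = 1.7321
SS = 2.33 * 12.8 * 1.7321
SS = 51.7 units

51.7 units


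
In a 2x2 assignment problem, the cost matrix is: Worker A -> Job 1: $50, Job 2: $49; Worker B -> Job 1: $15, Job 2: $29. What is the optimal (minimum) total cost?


Option 1: A->1 + B->2 = $50 + $29 = $79
Option 2: A->2 + B->1 = $49 + $15 = $64
Min cost = min($79, $64) = $64

$64


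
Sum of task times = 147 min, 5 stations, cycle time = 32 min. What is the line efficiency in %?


Formula: Efficiency = Sum of Task Times / (N_stations * CT) * 100
Total station capacity = 5 stations * 32 min = 160 min
Efficiency = 147 / 160 * 100 = 91.9%

91.9%


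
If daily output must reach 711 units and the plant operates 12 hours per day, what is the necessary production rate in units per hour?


Formula: Production Rate = Daily Demand / Available Hours
Rate = 711 units/day / 12 hours/day
Rate = 59.3 units/hour

59.3 units/hour


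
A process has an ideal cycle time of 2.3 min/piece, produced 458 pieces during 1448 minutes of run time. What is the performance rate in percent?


Formula: Performance = (Ideal CT * Total Count) / Run Time * 100
Ideal output time = 2.3 * 458 = 1053.4 min
Performance = 1053.4 / 1448 * 100 = 72.7%

72.7%


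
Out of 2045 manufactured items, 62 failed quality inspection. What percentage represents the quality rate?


Formula: Quality Rate = Good Pieces / Total Pieces * 100
Good pieces = 2045 - 62 = 1983
QR = 1983 / 2045 * 100 = 97.0%

97.0%


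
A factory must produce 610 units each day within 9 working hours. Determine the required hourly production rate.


Formula: Production Rate = Daily Demand / Available Hours
Rate = 610 units/day / 9 hours/day
Rate = 67.8 units/hour

67.8 units/hour


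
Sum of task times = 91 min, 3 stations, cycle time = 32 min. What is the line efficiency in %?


Formula: Efficiency = Sum of Task Times / (N_stations * CT) * 100
Total station capacity = 3 stations * 32 min = 96 min
Efficiency = 91 / 96 * 100 = 94.8%

94.8%


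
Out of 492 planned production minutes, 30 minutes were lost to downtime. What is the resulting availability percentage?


Formula: Availability = (Planned Time - Downtime) / Planned Time * 100
Uptime = 492 - 30 = 462 min
Availability = 462 / 492 * 100 = 93.9%

93.9%


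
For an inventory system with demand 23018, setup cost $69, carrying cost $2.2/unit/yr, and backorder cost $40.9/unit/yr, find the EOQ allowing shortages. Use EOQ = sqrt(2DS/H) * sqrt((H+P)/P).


Formula: EOQ* = sqrt(2DS/H) * sqrt((H+P)/P)
Base EOQ = sqrt(2*23018*69/2.2) = 1201.61 units
Correction = sqrt((2.2+40.9)/40.9) = 1.02654
EOQ* = 1201.61 * 1.02654 = 1233.5 units

1233.5 units


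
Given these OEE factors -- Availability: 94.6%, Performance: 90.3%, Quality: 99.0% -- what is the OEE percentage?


Formula: OEE = Availability * Performance * Quality / 10000
A * P = 94.6% * 90.3% / 100 = 85.42%
OEE = 85.42% * 99.0% / 100 = 84.6%

84.6%


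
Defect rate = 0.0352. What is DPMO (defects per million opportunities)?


DPMO = defect_rate * 1000000 = 0.0352 * 1000000

35200


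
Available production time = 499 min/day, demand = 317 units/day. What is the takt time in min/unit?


Formula: Takt Time = Available Production Time / Customer Demand
Takt = 499 min/day / 317 units/day
Takt = 1.57 min/unit

1.57 min/unit


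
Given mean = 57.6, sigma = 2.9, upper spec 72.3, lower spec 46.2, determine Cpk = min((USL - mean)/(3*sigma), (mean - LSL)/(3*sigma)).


Cpu = (72.3 - 57.6) / (3 * 2.9) = 1.69
Cpl = (57.6 - 46.2) / (3 * 2.9) = 1.31
Cpk = min(1.69, 1.31) = 1.31

1.31


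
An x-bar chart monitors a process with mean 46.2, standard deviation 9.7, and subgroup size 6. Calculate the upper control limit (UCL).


UCL = 46.2 + 3 * 9.7 / sqrt(6)

58.08


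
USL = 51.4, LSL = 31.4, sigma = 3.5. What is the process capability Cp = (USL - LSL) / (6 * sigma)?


Cp = (51.4 - 31.4) / (6 * 3.5)

0.95


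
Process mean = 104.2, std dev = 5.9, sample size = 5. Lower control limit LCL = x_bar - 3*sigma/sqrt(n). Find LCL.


LCL = 104.2 - 3 * 5.9 / sqrt(5)

96.28


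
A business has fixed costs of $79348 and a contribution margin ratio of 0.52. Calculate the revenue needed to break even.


Formula: BER = Fixed Costs / Contribution Margin Ratio
BER = $79348 / 0.52
BER = $152592.31 (to the nearest cent)

$152592.31


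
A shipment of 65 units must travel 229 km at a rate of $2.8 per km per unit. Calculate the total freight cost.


TC = dist * cost * units = 229 * 2.8 * 65 = $41678.00

$41678.00


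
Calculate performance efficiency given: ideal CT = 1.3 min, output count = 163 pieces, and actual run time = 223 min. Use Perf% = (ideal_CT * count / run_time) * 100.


Formula: Performance = (Ideal CT * Total Count) / Run Time * 100
Ideal output time = 1.3 * 163 = 211.9 min
Performance = 211.9 / 223 * 100 = 95.0%

95.0%


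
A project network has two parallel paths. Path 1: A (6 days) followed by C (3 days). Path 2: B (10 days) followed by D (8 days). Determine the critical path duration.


Path 1 = 6 + 3 = 9 days
Path 2 = 10 + 8 = 18 days
Duration = max(9, 18) = 18 days

18 days


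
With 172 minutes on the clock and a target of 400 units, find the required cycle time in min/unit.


Formula: CT = Available Time / Number of Units
CT = 172 min / 400 units
CT = 0.43 min/unit

0.43 min/unit


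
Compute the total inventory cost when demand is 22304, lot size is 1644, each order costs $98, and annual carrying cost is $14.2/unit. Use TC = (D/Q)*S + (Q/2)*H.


TC = 22304/1644 * 98 + 1644/2 * 14.2

$13001.96


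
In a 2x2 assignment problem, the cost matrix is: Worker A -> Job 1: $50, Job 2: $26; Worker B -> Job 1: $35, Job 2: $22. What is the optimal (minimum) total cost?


Option 1: A->1 + B->2 = $50 + $22 = $72
Option 2: A->2 + B->1 = $26 + $35 = $61
Min cost = min($72, $61) = $61

$61


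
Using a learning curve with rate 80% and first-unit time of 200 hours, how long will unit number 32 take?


Formula: T_n = T_1 * (learning_rate)^(log2(n)) where learning_rate = rate/100
Doublings = log2(32) = 5
T_n = 200 * 0.8^5
T_n = 200 * 0.3277 = 65.5 hours

65.5 hours


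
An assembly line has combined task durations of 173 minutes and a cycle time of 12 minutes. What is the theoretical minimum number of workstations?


Formula: N_min = ceil(Sum of Task Times / Cycle Time)
N_min = ceil(173 min / 12 min) = ceil(14.4167)
N_min = 15 stations

15


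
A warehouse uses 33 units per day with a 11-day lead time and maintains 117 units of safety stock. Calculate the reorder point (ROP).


Formula: ROP = (Daily Demand * Lead Time) + Safety Stock
Demand during lead time = 33 * 11 = 363 units
ROP = 363 + 117 = 480 units

480 units


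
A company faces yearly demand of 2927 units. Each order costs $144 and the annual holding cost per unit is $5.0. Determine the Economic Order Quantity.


Formula: EOQ = sqrt(2 * D * S / H)
Numerator: 2 * 2927 * 144 = 842976
2DS/H = 842976 / 5.0 = 168595.2
EOQ = sqrt(168595.2) = 410.6 units

410.6 units


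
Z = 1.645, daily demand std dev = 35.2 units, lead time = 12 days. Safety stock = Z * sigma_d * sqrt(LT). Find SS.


Formula: SS = z * sigma_d * sqrt(LT)
sqrt(LT) = sqrt(12) = 3.4641
SS = 1.645 * 35.2 * 3.4641
SS = 200.6 units

200.6 units


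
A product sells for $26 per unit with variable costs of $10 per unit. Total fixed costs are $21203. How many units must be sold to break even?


Formula: BEQ = Fixed Costs / (Price - Variable Cost)
Contribution margin = $26 - $10 = $16/unit
BEQ = ceil($21203 / $16/unit) = ceil(1325.19) = 1326 units

1326 units


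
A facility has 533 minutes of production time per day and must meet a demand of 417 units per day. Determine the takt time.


Formula: Takt Time = Available Production Time / Customer Demand
Takt = 533 min/day / 417 units/day
Takt = 1.28 min/unit

1.28 min/unit


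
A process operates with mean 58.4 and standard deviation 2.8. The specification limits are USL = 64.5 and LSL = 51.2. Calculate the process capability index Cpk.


Cpu = (64.5 - 58.4) / (3 * 2.8) = 0.73
Cpl = (58.4 - 51.2) / (3 * 2.8) = 0.86
Cpk = min(0.73, 0.86) = 0.73

0.73


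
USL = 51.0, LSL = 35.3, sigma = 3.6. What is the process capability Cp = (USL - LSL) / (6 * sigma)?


Cp = (51.0 - 35.3) / (6 * 3.6)

0.73


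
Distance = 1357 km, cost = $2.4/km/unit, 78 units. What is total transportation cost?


TC = dist * cost * units = 1357 * 2.4 * 78 = $254030.40

$254030.40


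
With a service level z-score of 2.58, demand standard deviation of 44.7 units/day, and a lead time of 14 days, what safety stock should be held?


Formula: SS = z * sigma_d * sqrt(LT)
sqrt(LT) = sqrt(14) = 3.7417
SS = 2.58 * 44.7 * 3.7417
SS = 431.5 units

431.5 units


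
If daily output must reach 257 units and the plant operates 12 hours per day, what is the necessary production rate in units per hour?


Formula: Production Rate = Daily Demand / Available Hours
Rate = 257 units/day / 12 hours/day
Rate = 21.4 units/hour

21.4 units/hour


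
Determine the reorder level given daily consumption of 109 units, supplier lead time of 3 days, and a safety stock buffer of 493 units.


Formula: ROP = (Daily Demand * Lead Time) + Safety Stock
Demand during lead time = 109 * 3 = 327 units
ROP = 327 + 493 = 820 units

820 units


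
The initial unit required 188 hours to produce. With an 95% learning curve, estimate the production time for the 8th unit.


Formula: T_n = T_1 * (learning_rate)^(log2(n)) where learning_rate = rate/100
Doublings = log2(8) = 3
T_n = 188 * 0.95^3
T_n = 188 * 0.8574 = 161.2 hours

161.2 hours


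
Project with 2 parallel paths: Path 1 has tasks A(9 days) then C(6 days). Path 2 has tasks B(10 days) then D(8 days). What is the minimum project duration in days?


Path 1 = 9 + 6 = 15 days
Path 2 = 10 + 8 = 18 days
Duration = max(15, 18) = 18 days

18 days


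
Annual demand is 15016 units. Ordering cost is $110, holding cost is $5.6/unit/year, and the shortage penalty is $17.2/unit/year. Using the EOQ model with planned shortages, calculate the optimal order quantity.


Formula: EOQ* = sqrt(2DS/H) * sqrt((H+P)/P)
Base EOQ = sqrt(2*15016*110/5.6) = 768.06 units
Correction = sqrt((5.6+17.2)/17.2) = 1.15134
EOQ* = 768.06 * 1.15134 = 884.3 units

884.3 units


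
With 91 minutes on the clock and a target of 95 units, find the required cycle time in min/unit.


Formula: CT = Available Time / Number of Units
CT = 91 min / 95 units
CT = 0.96 min/unit

0.96 min/unit


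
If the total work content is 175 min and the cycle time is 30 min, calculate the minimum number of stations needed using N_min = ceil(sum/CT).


Formula: N_min = ceil(Sum of Task Times / Cycle Time)
N_min = ceil(175 min / 30 min) = ceil(5.8333)
N_min = 6 stations

6


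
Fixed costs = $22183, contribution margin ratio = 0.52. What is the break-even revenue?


Formula: BER = Fixed Costs / Contribution Margin Ratio
BER = $22183 / 0.52
BER = $42659.62 (to the nearest cent)

$42659.62


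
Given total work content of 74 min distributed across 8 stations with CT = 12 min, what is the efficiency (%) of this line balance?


Formula: Efficiency = Sum of Task Times / (N_stations * CT) * 100
Total station capacity = 8 stations * 12 min = 96 min
Efficiency = 74 / 96 * 100 = 77.1%

77.1%


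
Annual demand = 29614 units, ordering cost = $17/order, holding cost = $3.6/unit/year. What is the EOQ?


Formula: EOQ = sqrt(2 * D * S / H)
Numerator: 2 * 29614 * 17 = 1006876
2DS/H = 1006876 / 3.6 = 279687.8
EOQ = sqrt(279687.8) = 528.9 units

528.9 units


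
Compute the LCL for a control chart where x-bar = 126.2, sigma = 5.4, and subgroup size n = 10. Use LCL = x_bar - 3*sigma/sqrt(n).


LCL = 126.2 - 3 * 5.4 / sqrt(10)

121.08


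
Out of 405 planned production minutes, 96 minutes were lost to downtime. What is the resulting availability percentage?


Formula: Availability = (Planned Time - Downtime) / Planned Time * 100
Uptime = 405 - 96 = 309 min
Availability = 309 / 405 * 100 = 76.3%

76.3%


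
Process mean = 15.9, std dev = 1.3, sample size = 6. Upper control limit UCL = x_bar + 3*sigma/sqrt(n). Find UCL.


UCL = 15.9 + 3 * 1.3 / sqrt(6)

17.49


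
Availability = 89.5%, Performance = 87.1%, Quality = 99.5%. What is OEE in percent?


Formula: OEE = Availability * Performance * Quality / 10000
A * P = 89.5% * 87.1% / 100 = 77.95%
OEE = 77.95% * 99.5% / 100 = 77.6%

77.6%


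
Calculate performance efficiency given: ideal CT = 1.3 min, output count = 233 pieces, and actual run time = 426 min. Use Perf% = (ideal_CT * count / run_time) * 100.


Formula: Performance = (Ideal CT * Total Count) / Run Time * 100
Ideal output time = 1.3 * 233 = 302.9 min
Performance = 302.9 / 426 * 100 = 71.1%

71.1%


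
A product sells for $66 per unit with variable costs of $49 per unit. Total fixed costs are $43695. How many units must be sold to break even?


Formula: BEQ = Fixed Costs / (Price - Variable Cost)
Contribution margin = $66 - $49 = $17/unit
BEQ = ceil($43695 / $17/unit) = ceil(2570.29) = 2571 units

2571 units


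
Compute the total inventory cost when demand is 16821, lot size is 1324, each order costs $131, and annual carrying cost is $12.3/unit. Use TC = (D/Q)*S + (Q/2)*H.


TC = 16821/1324 * 131 + 1324/2 * 12.3

$9806.91


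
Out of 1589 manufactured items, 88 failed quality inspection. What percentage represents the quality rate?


Formula: Quality Rate = Good Pieces / Total Pieces * 100
Good pieces = 1589 - 88 = 1501
QR = 1501 / 1589 * 100 = 94.5%

94.5%


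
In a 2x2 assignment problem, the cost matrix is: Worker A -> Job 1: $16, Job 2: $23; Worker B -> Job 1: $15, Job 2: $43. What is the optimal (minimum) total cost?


Option 1: A->1 + B->2 = $16 + $43 = $59
Option 2: A->2 + B->1 = $23 + $15 = $38
Min cost = min($59, $38) = $38

$38


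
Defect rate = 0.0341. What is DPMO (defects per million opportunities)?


DPMO = defect_rate * 1000000 = 0.0341 * 1000000

34100


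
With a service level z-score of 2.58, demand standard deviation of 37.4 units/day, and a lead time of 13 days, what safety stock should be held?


Formula: SS = z * sigma_d * sqrt(LT)
sqrt(LT) = sqrt(13) = 3.6056
SS = 2.58 * 37.4 * 3.6056
SS = 347.9 units

347.9 units


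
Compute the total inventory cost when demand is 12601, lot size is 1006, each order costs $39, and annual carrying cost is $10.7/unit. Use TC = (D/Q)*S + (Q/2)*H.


TC = 12601/1006 * 39 + 1006/2 * 10.7

$5870.61


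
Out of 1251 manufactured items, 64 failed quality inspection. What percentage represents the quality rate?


Formula: Quality Rate = Good Pieces / Total Pieces * 100
Good pieces = 1251 - 64 = 1187
QR = 1187 / 1251 * 100 = 94.9%

94.9%


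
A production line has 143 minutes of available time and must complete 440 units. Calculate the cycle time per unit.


Formula: CT = Available Time / Number of Units
CT = 143 min / 440 units
CT = 0.33 min/unit

0.33 min/unit


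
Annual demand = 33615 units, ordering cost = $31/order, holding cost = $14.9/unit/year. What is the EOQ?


Formula: EOQ = sqrt(2 * D * S / H)
Numerator: 2 * 33615 * 31 = 2084130
2DS/H = 2084130 / 14.9 = 139874.5
EOQ = sqrt(139874.5) = 374.0 units

374.0 units


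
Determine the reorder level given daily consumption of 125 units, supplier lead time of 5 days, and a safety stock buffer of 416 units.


Formula: ROP = (Daily Demand * Lead Time) + Safety Stock
Demand during lead time = 125 * 5 = 625 units
ROP = 625 + 416 = 1041 units

1041 units


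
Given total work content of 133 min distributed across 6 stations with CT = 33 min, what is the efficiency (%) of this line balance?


Formula: Efficiency = Sum of Task Times / (N_stations * CT) * 100
Total station capacity = 6 stations * 33 min = 198 min
Efficiency = 133 / 198 * 100 = 67.2%

67.2%


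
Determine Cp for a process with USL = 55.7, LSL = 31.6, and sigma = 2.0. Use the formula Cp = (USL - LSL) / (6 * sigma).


Cp = (55.7 - 31.6) / (6 * 2.0)

2.01


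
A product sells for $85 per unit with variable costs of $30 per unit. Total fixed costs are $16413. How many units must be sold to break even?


Formula: BEQ = Fixed Costs / (Price - Variable Cost)
Contribution margin = $85 - $30 = $55/unit
BEQ = ceil($16413 / $55/unit) = ceil(298.42) = 299 units

299 units


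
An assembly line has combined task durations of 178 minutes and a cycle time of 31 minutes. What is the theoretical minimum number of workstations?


Formula: N_min = ceil(Sum of Task Times / Cycle Time)
N_min = ceil(178 min / 31 min) = ceil(5.7419)
N_min = 6 stations

6


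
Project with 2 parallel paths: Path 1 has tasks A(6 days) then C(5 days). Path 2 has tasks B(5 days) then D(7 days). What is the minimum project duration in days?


Path 1 = 6 + 5 = 11 days
Path 2 = 5 + 7 = 12 days
Duration = max(11, 12) = 12 days

12 days


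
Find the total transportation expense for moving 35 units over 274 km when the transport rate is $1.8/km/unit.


TC = dist * cost * units = 274 * 1.8 * 35 = $17262.00

$17262.00


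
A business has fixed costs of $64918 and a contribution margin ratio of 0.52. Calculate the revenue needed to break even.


Formula: BER = Fixed Costs / Contribution Margin Ratio
BER = $64918 / 0.52
BER = $124842.31 (to the nearest cent)

$124842.31


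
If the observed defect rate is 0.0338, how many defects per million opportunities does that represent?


DPMO = defect_rate * 1000000 = 0.0338 * 1000000

33800


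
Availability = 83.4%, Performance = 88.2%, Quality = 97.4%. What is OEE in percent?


Formula: OEE = Availability * Performance * Quality / 10000
A * P = 83.4% * 88.2% / 100 = 73.56%
OEE = 73.56% * 97.4% / 100 = 71.6%

71.6%


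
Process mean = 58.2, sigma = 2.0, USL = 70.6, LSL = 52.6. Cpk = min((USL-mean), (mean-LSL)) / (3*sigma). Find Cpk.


Cpu = (70.6 - 58.2) / (3 * 2.0) = 2.07
Cpl = (58.2 - 52.6) / (3 * 2.0) = 0.93
Cpk = min(2.07, 0.93) = 0.93

0.93


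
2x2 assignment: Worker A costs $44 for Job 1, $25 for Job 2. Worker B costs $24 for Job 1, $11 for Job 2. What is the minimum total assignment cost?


Option 1: A->1 + B->2 = $44 + $11 = $55
Option 2: A->2 + B->1 = $25 + $24 = $49
Min cost = min($55, $49) = $49

$49


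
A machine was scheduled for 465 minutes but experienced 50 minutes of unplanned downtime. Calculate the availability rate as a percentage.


Formula: Availability = (Planned Time - Downtime) / Planned Time * 100
Uptime = 465 - 50 = 415 min
Availability = 415 / 465 * 100 = 89.2%

89.2%


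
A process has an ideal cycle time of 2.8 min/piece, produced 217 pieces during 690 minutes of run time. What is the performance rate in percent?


Formula: Performance = (Ideal CT * Total Count) / Run Time * 100
Ideal output time = 2.8 * 217 = 607.6 min
Performance = 607.6 / 690 * 100 = 88.1%

88.1%


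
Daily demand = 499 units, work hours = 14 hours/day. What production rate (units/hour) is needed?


Formula: Production Rate = Daily Demand / Available Hours
Rate = 499 units/day / 14 hours/day
Rate = 35.6 units/hour

35.6 units/hour


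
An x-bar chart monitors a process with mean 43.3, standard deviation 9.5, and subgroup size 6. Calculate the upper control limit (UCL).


UCL = 43.3 + 3 * 9.5 / sqrt(6)

54.94


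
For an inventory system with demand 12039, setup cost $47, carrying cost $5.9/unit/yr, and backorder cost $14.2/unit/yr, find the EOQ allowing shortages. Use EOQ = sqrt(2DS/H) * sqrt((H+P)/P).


Formula: EOQ* = sqrt(2DS/H) * sqrt((H+P)/P)
Base EOQ = sqrt(2*12039*47/5.9) = 437.96 units
Correction = sqrt((5.9+14.2)/14.2) = 1.18974
EOQ* = 437.96 * 1.18974 = 521.1 units

521.1 units


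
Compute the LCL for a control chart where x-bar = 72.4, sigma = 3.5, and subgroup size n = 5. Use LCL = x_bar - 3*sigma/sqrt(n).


LCL = 72.4 - 3 * 3.5 / sqrt(5)

67.7


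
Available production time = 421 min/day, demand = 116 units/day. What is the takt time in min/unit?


Formula: Takt Time = Available Production Time / Customer Demand
Takt = 421 min/day / 116 units/day
Takt = 3.63 min/unit

3.63 min/unit


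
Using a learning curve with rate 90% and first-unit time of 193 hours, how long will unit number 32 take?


Formula: T_n = T_1 * (learning_rate)^(log2(n)) where learning_rate = rate/100
Doublings = log2(32) = 5
T_n = 193 * 0.9^5
T_n = 193 * 0.5905 = 114.0 hours

114.0 hours


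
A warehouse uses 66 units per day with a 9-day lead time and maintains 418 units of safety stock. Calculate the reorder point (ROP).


Formula: ROP = (Daily Demand * Lead Time) + Safety Stock
Demand during lead time = 66 * 9 = 594 units
ROP = 594 + 418 = 1012 units

1012 units


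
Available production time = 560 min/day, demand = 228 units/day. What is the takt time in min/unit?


Formula: Takt Time = Available Production Time / Customer Demand
Takt = 560 min/day / 228 units/day
Takt = 2.46 min/unit

2.46 min/unit


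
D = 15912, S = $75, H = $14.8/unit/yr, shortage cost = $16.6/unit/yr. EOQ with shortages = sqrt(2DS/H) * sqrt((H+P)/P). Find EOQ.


Formula: EOQ* = sqrt(2DS/H) * sqrt((H+P)/P)
Base EOQ = sqrt(2*15912*75/14.8) = 401.58 units
Correction = sqrt((14.8+16.6)/16.6) = 1.37534
EOQ* = 401.58 * 1.37534 = 552.3 units

552.3 units


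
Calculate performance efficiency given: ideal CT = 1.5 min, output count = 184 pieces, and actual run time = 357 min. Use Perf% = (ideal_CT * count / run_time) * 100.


Formula: Performance = (Ideal CT * Total Count) / Run Time * 100
Ideal output time = 1.5 * 184 = 276.0 min
Performance = 276.0 / 357 * 100 = 77.3%

77.3%


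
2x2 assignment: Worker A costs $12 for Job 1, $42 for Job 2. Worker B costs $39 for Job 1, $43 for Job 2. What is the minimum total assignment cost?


Option 1: A->1 + B->2 = $12 + $43 = $55
Option 2: A->2 + B->1 = $42 + $39 = $81
Min cost = min($55, $81) = $55

$55


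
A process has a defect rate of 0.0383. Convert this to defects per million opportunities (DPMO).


DPMO = defect_rate * 1000000 = 0.0383 * 1000000

38300


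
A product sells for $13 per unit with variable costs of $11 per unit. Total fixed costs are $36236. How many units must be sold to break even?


Formula: BEQ = Fixed Costs / (Price - Variable Cost)
Contribution margin = $13 - $11 = $2/unit
BEQ = ceil($36236 / $2/unit) = ceil(18118.0) = 18118 units

18118 units


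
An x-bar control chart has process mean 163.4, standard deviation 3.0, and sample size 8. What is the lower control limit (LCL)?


LCL = 163.4 - 3 * 3.0 / sqrt(8)

160.22


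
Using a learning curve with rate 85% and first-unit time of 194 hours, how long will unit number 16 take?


Formula: T_n = T_1 * (learning_rate)^(log2(n)) where learning_rate = rate/100
Doublings = log2(16) = 4
T_n = 194 * 0.85^4
T_n = 194 * 0.522 = 101.3 hours

101.3 hours


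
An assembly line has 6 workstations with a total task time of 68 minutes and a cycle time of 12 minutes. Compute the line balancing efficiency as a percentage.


Formula: Efficiency = Sum of Task Times / (N_stations * CT) * 100
Total station capacity = 6 stations * 12 min = 72 min
Efficiency = 68 / 72 * 100 = 94.4%

94.4%


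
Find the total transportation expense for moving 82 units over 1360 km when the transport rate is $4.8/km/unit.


TC = dist * cost * units = 1360 * 4.8 * 82 = $535296.00

$535296.00


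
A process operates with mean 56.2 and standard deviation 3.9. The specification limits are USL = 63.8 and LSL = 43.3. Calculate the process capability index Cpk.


Cpu = (63.8 - 56.2) / (3 * 3.9) = 0.65
Cpl = (56.2 - 43.3) / (3 * 3.9) = 1.1
Cpk = min(0.65, 1.1) = 0.65

0.65


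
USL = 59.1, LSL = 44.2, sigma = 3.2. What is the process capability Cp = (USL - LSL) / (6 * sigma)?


Cp = (59.1 - 44.2) / (6 * 3.2)

0.78


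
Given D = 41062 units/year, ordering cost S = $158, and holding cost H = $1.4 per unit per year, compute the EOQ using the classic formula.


Formula: EOQ = sqrt(2 * D * S / H)
Numerator: 2 * 41062 * 158 = 12975592
2DS/H = 12975592 / 1.4 = 9268280.0
EOQ = sqrt(9268280.0) = 3044.4 units

3044.4 units


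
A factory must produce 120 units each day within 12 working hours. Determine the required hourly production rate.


Formula: Production Rate = Daily Demand / Available Hours
Rate = 120 units/day / 12 hours/day
Rate = 10.0 units/hour

10.0 units/hour


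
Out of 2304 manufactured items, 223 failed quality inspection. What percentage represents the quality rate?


Formula: Quality Rate = Good Pieces / Total Pieces * 100
Good pieces = 2304 - 223 = 2081
QR = 2081 / 2304 * 100 = 90.3%

90.3%


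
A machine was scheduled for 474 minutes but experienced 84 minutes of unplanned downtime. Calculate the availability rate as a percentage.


Formula: Availability = (Planned Time - Downtime) / Planned Time * 100
Uptime = 474 - 84 = 390 min
Availability = 390 / 474 * 100 = 82.3%

82.3%


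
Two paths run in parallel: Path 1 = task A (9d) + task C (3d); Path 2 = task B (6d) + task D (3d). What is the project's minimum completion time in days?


Path 1 = 9 + 3 = 12 days
Path 2 = 6 + 3 = 9 days
Duration = max(12, 9) = 12 days

12 days


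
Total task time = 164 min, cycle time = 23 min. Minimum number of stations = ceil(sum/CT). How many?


Formula: N_min = ceil(Sum of Task Times / Cycle Time)
N_min = ceil(164 min / 23 min) = ceil(7.1304)
N_min = 8 stations

8


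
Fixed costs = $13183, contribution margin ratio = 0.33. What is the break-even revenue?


Formula: BER = Fixed Costs / Contribution Margin Ratio
BER = $13183 / 0.33
BER = $39948.48 (to the nearest cent)

$39948.48


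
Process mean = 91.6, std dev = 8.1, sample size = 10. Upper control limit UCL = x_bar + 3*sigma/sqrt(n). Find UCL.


UCL = 91.6 + 3 * 8.1 / sqrt(10)

99.28


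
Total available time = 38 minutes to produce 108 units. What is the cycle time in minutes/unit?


Formula: CT = Available Time / Number of Units
CT = 38 min / 108 units
CT = 0.35 min/unit

0.35 min/unit


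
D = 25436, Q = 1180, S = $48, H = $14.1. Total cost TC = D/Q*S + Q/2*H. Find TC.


TC = 25436/1180 * 48 + 1180/2 * 14.1

$9353.68


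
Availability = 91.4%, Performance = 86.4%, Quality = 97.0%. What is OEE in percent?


Formula: OEE = Availability * Performance * Quality / 10000
A * P = 91.4% * 86.4% / 100 = 78.97%
OEE = 78.97% * 97.0% / 100 = 76.6%

76.6%


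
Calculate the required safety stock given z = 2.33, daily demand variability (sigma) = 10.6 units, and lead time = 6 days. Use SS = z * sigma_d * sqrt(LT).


Formula: SS = z * sigma_d * sqrt(LT)
sqrt(LT) = sqrt(6) = 2.4495
SS = 2.33 * 10.6 * 2.4495
SS = 60.5 units

60.5 units


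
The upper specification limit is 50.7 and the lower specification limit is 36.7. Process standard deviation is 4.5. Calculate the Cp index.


Cp = (50.7 - 36.7) / (6 * 4.5)

0.52


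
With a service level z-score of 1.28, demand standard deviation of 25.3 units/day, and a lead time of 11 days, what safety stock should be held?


Formula: SS = z * sigma_d * sqrt(LT)
sqrt(LT) = sqrt(11) = 3.3166
SS = 1.28 * 25.3 * 3.3166
SS = 107.4 units

107.4 units


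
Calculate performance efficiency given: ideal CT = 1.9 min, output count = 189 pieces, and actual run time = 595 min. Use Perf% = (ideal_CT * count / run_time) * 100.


Formula: Performance = (Ideal CT * Total Count) / Run Time * 100
Ideal output time = 1.9 * 189 = 359.1 min
Performance = 359.1 / 595 * 100 = 60.4%

60.4%


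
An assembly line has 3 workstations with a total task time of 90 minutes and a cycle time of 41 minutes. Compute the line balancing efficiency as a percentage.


Formula: Efficiency = Sum of Task Times / (N_stations * CT) * 100
Total station capacity = 3 stations * 41 min = 123 min
Efficiency = 90 / 123 * 100 = 73.2%

73.2%


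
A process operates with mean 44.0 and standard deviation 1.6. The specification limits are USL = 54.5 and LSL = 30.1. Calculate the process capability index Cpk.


Cpu = (54.5 - 44.0) / (3 * 1.6) = 2.19
Cpl = (44.0 - 30.1) / (3 * 1.6) = 2.9
Cpk = min(2.19, 2.9) = 2.19

2.19


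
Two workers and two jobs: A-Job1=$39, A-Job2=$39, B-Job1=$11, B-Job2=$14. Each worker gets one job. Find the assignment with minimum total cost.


Option 1: A->1 + B->2 = $39 + $14 = $53
Option 2: A->2 + B->1 = $39 + $11 = $50
Min cost = min($53, $50) = $50

$50


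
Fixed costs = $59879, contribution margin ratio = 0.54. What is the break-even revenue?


Formula: BER = Fixed Costs / Contribution Margin Ratio
BER = $59879 / 0.54
BER = $110887.04 (to the nearest cent)

$110887.04


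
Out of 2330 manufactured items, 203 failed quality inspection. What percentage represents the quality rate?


Formula: Quality Rate = Good Pieces / Total Pieces * 100
Good pieces = 2330 - 203 = 2127
QR = 2127 / 2330 * 100 = 91.3%

91.3%


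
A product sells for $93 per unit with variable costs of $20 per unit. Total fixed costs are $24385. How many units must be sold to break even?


Formula: BEQ = Fixed Costs / (Price - Variable Cost)
Contribution margin = $93 - $20 = $73/unit
BEQ = ceil($24385 / $73/unit) = ceil(334.04) = 335 units

335 units


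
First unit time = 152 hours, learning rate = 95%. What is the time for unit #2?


Formula: T_n = T_1 * (learning_rate)^(log2(n)) where learning_rate = rate/100
Doublings = log2(2) = 1
T_n = 152 * 0.95^1
T_n = 152 * 0.95 = 144.4 hours

144.4 hours


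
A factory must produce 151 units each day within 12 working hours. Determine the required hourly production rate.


Formula: Production Rate = Daily Demand / Available Hours
Rate = 151 units/day / 12 hours/day
Rate = 12.6 units/hour

12.6 units/hour


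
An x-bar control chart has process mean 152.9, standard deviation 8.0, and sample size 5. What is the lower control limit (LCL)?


LCL = 152.9 - 3 * 8.0 / sqrt(5)

142.17


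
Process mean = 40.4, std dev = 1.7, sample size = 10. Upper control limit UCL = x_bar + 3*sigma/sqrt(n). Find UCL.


UCL = 40.4 + 3 * 1.7 / sqrt(10)

42.01


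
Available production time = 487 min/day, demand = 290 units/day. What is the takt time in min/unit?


Formula: Takt Time = Available Production Time / Customer Demand
Takt = 487 min/day / 290 units/day
Takt = 1.68 min/unit

1.68 min/unit


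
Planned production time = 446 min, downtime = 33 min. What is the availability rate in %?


Formula: Availability = (Planned Time - Downtime) / Planned Time * 100
Uptime = 446 - 33 = 413 min
Availability = 413 / 446 * 100 = 92.6%

92.6%


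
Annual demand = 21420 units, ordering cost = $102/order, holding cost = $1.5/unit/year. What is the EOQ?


Formula: EOQ = sqrt(2 * D * S / H)
Numerator: 2 * 21420 * 102 = 4369680
2DS/H = 4369680 / 1.5 = 2913120.0
EOQ = sqrt(2913120.0) = 1706.8 units

1706.8 units


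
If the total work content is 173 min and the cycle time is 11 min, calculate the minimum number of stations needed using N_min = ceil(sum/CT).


Formula: N_min = ceil(Sum of Task Times / Cycle Time)
N_min = ceil(173 min / 11 min) = ceil(15.7273)
N_min = 16 stations

16


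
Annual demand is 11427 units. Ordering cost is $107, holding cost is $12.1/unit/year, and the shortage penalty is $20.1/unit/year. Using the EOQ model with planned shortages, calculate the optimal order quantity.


Formula: EOQ* = sqrt(2DS/H) * sqrt((H+P)/P)
Base EOQ = sqrt(2*11427*107/12.1) = 449.55 units
Correction = sqrt((12.1+20.1)/20.1) = 1.2657
EOQ* = 449.55 * 1.2657 = 569.0 units

569.0 units


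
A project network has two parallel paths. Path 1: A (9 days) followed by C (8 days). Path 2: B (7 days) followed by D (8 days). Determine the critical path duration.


Path 1 = 9 + 8 = 17 days
Path 2 = 7 + 8 = 15 days
Duration = max(17, 15) = 17 days

17 days


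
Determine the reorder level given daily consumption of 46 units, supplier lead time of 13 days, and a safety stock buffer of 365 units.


Formula: ROP = (Daily Demand * Lead Time) + Safety Stock
Demand during lead time = 46 * 13 = 598 units
ROP = 598 + 365 = 963 units

963 units


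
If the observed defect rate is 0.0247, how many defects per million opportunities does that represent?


DPMO = defect_rate * 1000000 = 0.0247 * 1000000

24700


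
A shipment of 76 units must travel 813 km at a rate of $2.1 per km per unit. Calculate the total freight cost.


TC = dist * cost * units = 813 * 2.1 * 76 = $129754.80

$129754.80


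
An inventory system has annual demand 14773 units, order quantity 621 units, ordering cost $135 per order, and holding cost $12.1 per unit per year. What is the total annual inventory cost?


TC = 14773/621 * 135 + 621/2 * 12.1

$6968.57


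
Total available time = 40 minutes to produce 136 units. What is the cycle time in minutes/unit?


Formula: CT = Available Time / Number of Units
CT = 40 min / 136 units
CT = 0.29 min/unit

0.29 min/unit
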